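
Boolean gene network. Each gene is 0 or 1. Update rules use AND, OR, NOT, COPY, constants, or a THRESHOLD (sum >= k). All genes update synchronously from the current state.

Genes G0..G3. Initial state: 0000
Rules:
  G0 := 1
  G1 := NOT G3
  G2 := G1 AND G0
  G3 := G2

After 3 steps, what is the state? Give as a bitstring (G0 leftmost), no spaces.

Step 1: G0=1(const) G1=NOT G3=NOT 0=1 G2=G1&G0=0&0=0 G3=G2=0 -> 1100
Step 2: G0=1(const) G1=NOT G3=NOT 0=1 G2=G1&G0=1&1=1 G3=G2=0 -> 1110
Step 3: G0=1(const) G1=NOT G3=NOT 0=1 G2=G1&G0=1&1=1 G3=G2=1 -> 1111

1111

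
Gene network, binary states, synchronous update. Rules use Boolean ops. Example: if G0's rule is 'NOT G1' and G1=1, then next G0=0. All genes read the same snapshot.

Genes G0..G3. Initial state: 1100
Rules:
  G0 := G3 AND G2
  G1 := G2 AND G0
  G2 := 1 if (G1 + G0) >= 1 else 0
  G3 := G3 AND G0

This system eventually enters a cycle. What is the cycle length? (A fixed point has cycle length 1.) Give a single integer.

Answer: 1

Derivation:
Step 0: 1100
Step 1: G0=G3&G2=0&0=0 G1=G2&G0=0&1=0 G2=(1+1>=1)=1 G3=G3&G0=0&1=0 -> 0010
Step 2: G0=G3&G2=0&1=0 G1=G2&G0=1&0=0 G2=(0+0>=1)=0 G3=G3&G0=0&0=0 -> 0000
Step 3: G0=G3&G2=0&0=0 G1=G2&G0=0&0=0 G2=(0+0>=1)=0 G3=G3&G0=0&0=0 -> 0000
State from step 3 equals state from step 2 -> cycle length 1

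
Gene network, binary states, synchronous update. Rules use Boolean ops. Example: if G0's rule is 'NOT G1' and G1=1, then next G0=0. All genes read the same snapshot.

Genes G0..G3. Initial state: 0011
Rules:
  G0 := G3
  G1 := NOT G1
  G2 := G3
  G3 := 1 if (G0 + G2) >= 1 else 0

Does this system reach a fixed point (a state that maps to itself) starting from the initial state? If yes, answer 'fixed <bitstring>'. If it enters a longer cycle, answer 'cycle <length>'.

Answer: cycle 2

Derivation:
Step 0: 0011
Step 1: G0=G3=1 G1=NOT G1=NOT 0=1 G2=G3=1 G3=(0+1>=1)=1 -> 1111
Step 2: G0=G3=1 G1=NOT G1=NOT 1=0 G2=G3=1 G3=(1+1>=1)=1 -> 1011
Step 3: G0=G3=1 G1=NOT G1=NOT 0=1 G2=G3=1 G3=(1+1>=1)=1 -> 1111
Cycle of length 2 starting at step 1 -> no fixed point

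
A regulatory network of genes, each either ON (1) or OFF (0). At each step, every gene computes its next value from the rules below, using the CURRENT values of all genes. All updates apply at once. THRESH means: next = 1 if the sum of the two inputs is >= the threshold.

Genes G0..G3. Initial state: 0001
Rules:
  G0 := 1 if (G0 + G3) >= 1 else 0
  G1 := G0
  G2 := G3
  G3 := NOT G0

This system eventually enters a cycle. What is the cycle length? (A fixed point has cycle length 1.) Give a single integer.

Answer: 1

Derivation:
Step 0: 0001
Step 1: G0=(0+1>=1)=1 G1=G0=0 G2=G3=1 G3=NOT G0=NOT 0=1 -> 1011
Step 2: G0=(1+1>=1)=1 G1=G0=1 G2=G3=1 G3=NOT G0=NOT 1=0 -> 1110
Step 3: G0=(1+0>=1)=1 G1=G0=1 G2=G3=0 G3=NOT G0=NOT 1=0 -> 1100
Step 4: G0=(1+0>=1)=1 G1=G0=1 G2=G3=0 G3=NOT G0=NOT 1=0 -> 1100
State from step 4 equals state from step 3 -> cycle length 1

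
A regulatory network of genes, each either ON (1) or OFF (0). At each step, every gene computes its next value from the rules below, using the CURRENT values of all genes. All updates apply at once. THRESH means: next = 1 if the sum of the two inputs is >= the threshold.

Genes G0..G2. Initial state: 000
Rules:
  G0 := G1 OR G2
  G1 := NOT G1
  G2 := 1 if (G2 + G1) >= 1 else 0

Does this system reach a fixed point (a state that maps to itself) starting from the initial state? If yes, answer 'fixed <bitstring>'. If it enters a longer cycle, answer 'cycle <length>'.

Answer: cycle 2

Derivation:
Step 0: 000
Step 1: G0=G1|G2=0|0=0 G1=NOT G1=NOT 0=1 G2=(0+0>=1)=0 -> 010
Step 2: G0=G1|G2=1|0=1 G1=NOT G1=NOT 1=0 G2=(0+1>=1)=1 -> 101
Step 3: G0=G1|G2=0|1=1 G1=NOT G1=NOT 0=1 G2=(1+0>=1)=1 -> 111
Step 4: G0=G1|G2=1|1=1 G1=NOT G1=NOT 1=0 G2=(1+1>=1)=1 -> 101
Cycle of length 2 starting at step 2 -> no fixed point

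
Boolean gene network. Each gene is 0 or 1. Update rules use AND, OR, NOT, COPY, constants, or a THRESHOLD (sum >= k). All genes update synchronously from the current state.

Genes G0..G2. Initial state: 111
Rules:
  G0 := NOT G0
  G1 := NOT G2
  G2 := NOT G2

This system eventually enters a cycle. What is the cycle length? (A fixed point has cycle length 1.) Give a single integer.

Step 0: 111
Step 1: G0=NOT G0=NOT 1=0 G1=NOT G2=NOT 1=0 G2=NOT G2=NOT 1=0 -> 000
Step 2: G0=NOT G0=NOT 0=1 G1=NOT G2=NOT 0=1 G2=NOT G2=NOT 0=1 -> 111
State from step 2 equals state from step 0 -> cycle length 2

Answer: 2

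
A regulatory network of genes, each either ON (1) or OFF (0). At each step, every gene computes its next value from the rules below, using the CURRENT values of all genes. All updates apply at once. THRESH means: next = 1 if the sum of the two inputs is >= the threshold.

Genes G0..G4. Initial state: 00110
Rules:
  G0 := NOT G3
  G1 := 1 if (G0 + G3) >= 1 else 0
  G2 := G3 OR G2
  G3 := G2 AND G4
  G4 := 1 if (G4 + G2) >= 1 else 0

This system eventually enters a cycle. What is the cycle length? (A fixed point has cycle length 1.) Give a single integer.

Answer: 1

Derivation:
Step 0: 00110
Step 1: G0=NOT G3=NOT 1=0 G1=(0+1>=1)=1 G2=G3|G2=1|1=1 G3=G2&G4=1&0=0 G4=(0+1>=1)=1 -> 01101
Step 2: G0=NOT G3=NOT 0=1 G1=(0+0>=1)=0 G2=G3|G2=0|1=1 G3=G2&G4=1&1=1 G4=(1+1>=1)=1 -> 10111
Step 3: G0=NOT G3=NOT 1=0 G1=(1+1>=1)=1 G2=G3|G2=1|1=1 G3=G2&G4=1&1=1 G4=(1+1>=1)=1 -> 01111
Step 4: G0=NOT G3=NOT 1=0 G1=(0+1>=1)=1 G2=G3|G2=1|1=1 G3=G2&G4=1&1=1 G4=(1+1>=1)=1 -> 01111
State from step 4 equals state from step 3 -> cycle length 1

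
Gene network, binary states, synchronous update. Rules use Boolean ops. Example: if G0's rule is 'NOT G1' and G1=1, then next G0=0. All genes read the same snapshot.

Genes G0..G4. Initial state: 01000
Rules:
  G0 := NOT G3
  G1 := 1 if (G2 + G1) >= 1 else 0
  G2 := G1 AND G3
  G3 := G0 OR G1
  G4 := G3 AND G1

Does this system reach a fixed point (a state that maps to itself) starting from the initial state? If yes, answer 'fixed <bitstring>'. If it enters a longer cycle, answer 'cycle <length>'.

Answer: fixed 01111

Derivation:
Step 0: 01000
Step 1: G0=NOT G3=NOT 0=1 G1=(0+1>=1)=1 G2=G1&G3=1&0=0 G3=G0|G1=0|1=1 G4=G3&G1=0&1=0 -> 11010
Step 2: G0=NOT G3=NOT 1=0 G1=(0+1>=1)=1 G2=G1&G3=1&1=1 G3=G0|G1=1|1=1 G4=G3&G1=1&1=1 -> 01111
Step 3: G0=NOT G3=NOT 1=0 G1=(1+1>=1)=1 G2=G1&G3=1&1=1 G3=G0|G1=0|1=1 G4=G3&G1=1&1=1 -> 01111
Fixed point reached at step 2: 01111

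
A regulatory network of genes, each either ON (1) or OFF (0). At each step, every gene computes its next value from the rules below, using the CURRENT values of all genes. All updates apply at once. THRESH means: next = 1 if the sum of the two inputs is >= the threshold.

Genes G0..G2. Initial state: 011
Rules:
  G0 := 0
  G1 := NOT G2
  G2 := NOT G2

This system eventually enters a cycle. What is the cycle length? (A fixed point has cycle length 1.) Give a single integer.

Step 0: 011
Step 1: G0=0(const) G1=NOT G2=NOT 1=0 G2=NOT G2=NOT 1=0 -> 000
Step 2: G0=0(const) G1=NOT G2=NOT 0=1 G2=NOT G2=NOT 0=1 -> 011
State from step 2 equals state from step 0 -> cycle length 2

Answer: 2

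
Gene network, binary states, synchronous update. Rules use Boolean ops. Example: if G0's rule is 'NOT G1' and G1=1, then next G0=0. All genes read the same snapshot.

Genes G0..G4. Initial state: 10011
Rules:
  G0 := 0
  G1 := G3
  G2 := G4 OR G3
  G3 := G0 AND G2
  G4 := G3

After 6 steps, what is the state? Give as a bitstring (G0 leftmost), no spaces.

Step 1: G0=0(const) G1=G3=1 G2=G4|G3=1|1=1 G3=G0&G2=1&0=0 G4=G3=1 -> 01101
Step 2: G0=0(const) G1=G3=0 G2=G4|G3=1|0=1 G3=G0&G2=0&1=0 G4=G3=0 -> 00100
Step 3: G0=0(const) G1=G3=0 G2=G4|G3=0|0=0 G3=G0&G2=0&1=0 G4=G3=0 -> 00000
Step 4: G0=0(const) G1=G3=0 G2=G4|G3=0|0=0 G3=G0&G2=0&0=0 G4=G3=0 -> 00000
Step 5: G0=0(const) G1=G3=0 G2=G4|G3=0|0=0 G3=G0&G2=0&0=0 G4=G3=0 -> 00000
Step 6: G0=0(const) G1=G3=0 G2=G4|G3=0|0=0 G3=G0&G2=0&0=0 G4=G3=0 -> 00000

00000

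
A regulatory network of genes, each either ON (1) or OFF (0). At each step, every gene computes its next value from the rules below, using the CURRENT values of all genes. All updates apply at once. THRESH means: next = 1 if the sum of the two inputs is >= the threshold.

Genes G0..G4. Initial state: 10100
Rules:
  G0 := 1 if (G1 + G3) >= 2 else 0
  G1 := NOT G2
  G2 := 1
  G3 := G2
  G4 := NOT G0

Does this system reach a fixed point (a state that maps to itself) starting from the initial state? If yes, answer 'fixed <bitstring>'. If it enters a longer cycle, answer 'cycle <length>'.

Step 0: 10100
Step 1: G0=(0+0>=2)=0 G1=NOT G2=NOT 1=0 G2=1(const) G3=G2=1 G4=NOT G0=NOT 1=0 -> 00110
Step 2: G0=(0+1>=2)=0 G1=NOT G2=NOT 1=0 G2=1(const) G3=G2=1 G4=NOT G0=NOT 0=1 -> 00111
Step 3: G0=(0+1>=2)=0 G1=NOT G2=NOT 1=0 G2=1(const) G3=G2=1 G4=NOT G0=NOT 0=1 -> 00111
Fixed point reached at step 2: 00111

Answer: fixed 00111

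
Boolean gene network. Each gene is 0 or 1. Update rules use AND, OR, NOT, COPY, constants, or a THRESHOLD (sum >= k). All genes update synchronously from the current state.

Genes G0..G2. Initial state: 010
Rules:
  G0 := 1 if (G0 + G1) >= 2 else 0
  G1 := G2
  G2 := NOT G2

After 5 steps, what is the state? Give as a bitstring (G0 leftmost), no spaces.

Step 1: G0=(0+1>=2)=0 G1=G2=0 G2=NOT G2=NOT 0=1 -> 001
Step 2: G0=(0+0>=2)=0 G1=G2=1 G2=NOT G2=NOT 1=0 -> 010
Step 3: G0=(0+1>=2)=0 G1=G2=0 G2=NOT G2=NOT 0=1 -> 001
Step 4: G0=(0+0>=2)=0 G1=G2=1 G2=NOT G2=NOT 1=0 -> 010
Step 5: G0=(0+1>=2)=0 G1=G2=0 G2=NOT G2=NOT 0=1 -> 001

001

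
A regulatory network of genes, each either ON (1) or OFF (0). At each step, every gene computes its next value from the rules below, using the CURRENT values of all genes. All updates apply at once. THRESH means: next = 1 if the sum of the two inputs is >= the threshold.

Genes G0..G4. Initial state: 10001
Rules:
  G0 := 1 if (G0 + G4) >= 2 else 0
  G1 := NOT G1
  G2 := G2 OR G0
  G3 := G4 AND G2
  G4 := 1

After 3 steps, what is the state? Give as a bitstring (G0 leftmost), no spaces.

Step 1: G0=(1+1>=2)=1 G1=NOT G1=NOT 0=1 G2=G2|G0=0|1=1 G3=G4&G2=1&0=0 G4=1(const) -> 11101
Step 2: G0=(1+1>=2)=1 G1=NOT G1=NOT 1=0 G2=G2|G0=1|1=1 G3=G4&G2=1&1=1 G4=1(const) -> 10111
Step 3: G0=(1+1>=2)=1 G1=NOT G1=NOT 0=1 G2=G2|G0=1|1=1 G3=G4&G2=1&1=1 G4=1(const) -> 11111

11111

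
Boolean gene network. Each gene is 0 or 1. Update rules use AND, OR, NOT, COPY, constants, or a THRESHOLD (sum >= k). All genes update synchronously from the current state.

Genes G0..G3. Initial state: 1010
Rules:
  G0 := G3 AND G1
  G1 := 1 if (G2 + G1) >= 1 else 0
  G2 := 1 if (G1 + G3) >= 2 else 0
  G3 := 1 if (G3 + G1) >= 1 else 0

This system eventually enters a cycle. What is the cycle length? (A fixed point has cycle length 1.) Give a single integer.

Step 0: 1010
Step 1: G0=G3&G1=0&0=0 G1=(1+0>=1)=1 G2=(0+0>=2)=0 G3=(0+0>=1)=0 -> 0100
Step 2: G0=G3&G1=0&1=0 G1=(0+1>=1)=1 G2=(1+0>=2)=0 G3=(0+1>=1)=1 -> 0101
Step 3: G0=G3&G1=1&1=1 G1=(0+1>=1)=1 G2=(1+1>=2)=1 G3=(1+1>=1)=1 -> 1111
Step 4: G0=G3&G1=1&1=1 G1=(1+1>=1)=1 G2=(1+1>=2)=1 G3=(1+1>=1)=1 -> 1111
State from step 4 equals state from step 3 -> cycle length 1

Answer: 1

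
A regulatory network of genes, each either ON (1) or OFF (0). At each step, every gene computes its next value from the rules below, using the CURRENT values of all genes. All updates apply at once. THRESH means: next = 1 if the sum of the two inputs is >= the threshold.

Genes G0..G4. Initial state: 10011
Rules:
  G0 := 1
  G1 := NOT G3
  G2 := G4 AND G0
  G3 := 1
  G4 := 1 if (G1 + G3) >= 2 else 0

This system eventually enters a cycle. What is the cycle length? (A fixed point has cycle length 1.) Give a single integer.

Step 0: 10011
Step 1: G0=1(const) G1=NOT G3=NOT 1=0 G2=G4&G0=1&1=1 G3=1(const) G4=(0+1>=2)=0 -> 10110
Step 2: G0=1(const) G1=NOT G3=NOT 1=0 G2=G4&G0=0&1=0 G3=1(const) G4=(0+1>=2)=0 -> 10010
Step 3: G0=1(const) G1=NOT G3=NOT 1=0 G2=G4&G0=0&1=0 G3=1(const) G4=(0+1>=2)=0 -> 10010
State from step 3 equals state from step 2 -> cycle length 1

Answer: 1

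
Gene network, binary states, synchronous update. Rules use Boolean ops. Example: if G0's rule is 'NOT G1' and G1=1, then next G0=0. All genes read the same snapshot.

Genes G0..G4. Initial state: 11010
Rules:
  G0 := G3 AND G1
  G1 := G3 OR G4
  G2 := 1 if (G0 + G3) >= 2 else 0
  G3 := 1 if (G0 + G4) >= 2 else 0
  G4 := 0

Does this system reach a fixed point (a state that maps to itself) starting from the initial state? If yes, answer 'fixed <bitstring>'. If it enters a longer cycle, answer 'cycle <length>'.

Step 0: 11010
Step 1: G0=G3&G1=1&1=1 G1=G3|G4=1|0=1 G2=(1+1>=2)=1 G3=(1+0>=2)=0 G4=0(const) -> 11100
Step 2: G0=G3&G1=0&1=0 G1=G3|G4=0|0=0 G2=(1+0>=2)=0 G3=(1+0>=2)=0 G4=0(const) -> 00000
Step 3: G0=G3&G1=0&0=0 G1=G3|G4=0|0=0 G2=(0+0>=2)=0 G3=(0+0>=2)=0 G4=0(const) -> 00000
Fixed point reached at step 2: 00000

Answer: fixed 00000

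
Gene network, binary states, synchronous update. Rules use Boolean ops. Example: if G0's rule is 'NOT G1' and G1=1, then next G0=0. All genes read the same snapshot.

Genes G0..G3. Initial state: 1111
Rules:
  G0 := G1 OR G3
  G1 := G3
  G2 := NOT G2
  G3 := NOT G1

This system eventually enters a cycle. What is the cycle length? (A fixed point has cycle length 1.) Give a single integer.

Step 0: 1111
Step 1: G0=G1|G3=1|1=1 G1=G3=1 G2=NOT G2=NOT 1=0 G3=NOT G1=NOT 1=0 -> 1100
Step 2: G0=G1|G3=1|0=1 G1=G3=0 G2=NOT G2=NOT 0=1 G3=NOT G1=NOT 1=0 -> 1010
Step 3: G0=G1|G3=0|0=0 G1=G3=0 G2=NOT G2=NOT 1=0 G3=NOT G1=NOT 0=1 -> 0001
Step 4: G0=G1|G3=0|1=1 G1=G3=1 G2=NOT G2=NOT 0=1 G3=NOT G1=NOT 0=1 -> 1111
State from step 4 equals state from step 0 -> cycle length 4

Answer: 4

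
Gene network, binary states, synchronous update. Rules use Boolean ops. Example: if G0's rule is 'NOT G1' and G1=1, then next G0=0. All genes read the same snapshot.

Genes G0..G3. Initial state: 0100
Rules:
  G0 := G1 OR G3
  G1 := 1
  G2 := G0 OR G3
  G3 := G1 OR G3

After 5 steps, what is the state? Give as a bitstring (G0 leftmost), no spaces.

Step 1: G0=G1|G3=1|0=1 G1=1(const) G2=G0|G3=0|0=0 G3=G1|G3=1|0=1 -> 1101
Step 2: G0=G1|G3=1|1=1 G1=1(const) G2=G0|G3=1|1=1 G3=G1|G3=1|1=1 -> 1111
Step 3: G0=G1|G3=1|1=1 G1=1(const) G2=G0|G3=1|1=1 G3=G1|G3=1|1=1 -> 1111
Step 4: G0=G1|G3=1|1=1 G1=1(const) G2=G0|G3=1|1=1 G3=G1|G3=1|1=1 -> 1111
Step 5: G0=G1|G3=1|1=1 G1=1(const) G2=G0|G3=1|1=1 G3=G1|G3=1|1=1 -> 1111

1111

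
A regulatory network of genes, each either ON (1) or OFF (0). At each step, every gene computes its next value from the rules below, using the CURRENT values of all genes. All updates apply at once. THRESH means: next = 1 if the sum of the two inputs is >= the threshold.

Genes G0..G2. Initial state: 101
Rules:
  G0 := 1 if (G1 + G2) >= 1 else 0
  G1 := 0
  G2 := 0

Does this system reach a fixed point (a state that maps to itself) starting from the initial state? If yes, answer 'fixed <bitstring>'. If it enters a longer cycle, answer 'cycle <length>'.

Answer: fixed 000

Derivation:
Step 0: 101
Step 1: G0=(0+1>=1)=1 G1=0(const) G2=0(const) -> 100
Step 2: G0=(0+0>=1)=0 G1=0(const) G2=0(const) -> 000
Step 3: G0=(0+0>=1)=0 G1=0(const) G2=0(const) -> 000
Fixed point reached at step 2: 000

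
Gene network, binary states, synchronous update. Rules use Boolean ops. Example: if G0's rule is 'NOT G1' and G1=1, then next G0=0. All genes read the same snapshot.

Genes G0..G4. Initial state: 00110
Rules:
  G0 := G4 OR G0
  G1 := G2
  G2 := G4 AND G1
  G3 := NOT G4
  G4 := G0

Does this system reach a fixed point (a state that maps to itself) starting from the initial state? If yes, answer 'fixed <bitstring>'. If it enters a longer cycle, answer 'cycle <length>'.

Step 0: 00110
Step 1: G0=G4|G0=0|0=0 G1=G2=1 G2=G4&G1=0&0=0 G3=NOT G4=NOT 0=1 G4=G0=0 -> 01010
Step 2: G0=G4|G0=0|0=0 G1=G2=0 G2=G4&G1=0&1=0 G3=NOT G4=NOT 0=1 G4=G0=0 -> 00010
Step 3: G0=G4|G0=0|0=0 G1=G2=0 G2=G4&G1=0&0=0 G3=NOT G4=NOT 0=1 G4=G0=0 -> 00010
Fixed point reached at step 2: 00010

Answer: fixed 00010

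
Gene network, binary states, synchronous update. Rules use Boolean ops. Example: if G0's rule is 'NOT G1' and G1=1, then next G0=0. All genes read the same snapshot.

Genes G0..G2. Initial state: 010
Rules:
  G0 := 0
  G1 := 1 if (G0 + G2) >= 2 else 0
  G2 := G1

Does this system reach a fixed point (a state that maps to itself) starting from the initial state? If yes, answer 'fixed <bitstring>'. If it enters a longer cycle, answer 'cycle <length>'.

Step 0: 010
Step 1: G0=0(const) G1=(0+0>=2)=0 G2=G1=1 -> 001
Step 2: G0=0(const) G1=(0+1>=2)=0 G2=G1=0 -> 000
Step 3: G0=0(const) G1=(0+0>=2)=0 G2=G1=0 -> 000
Fixed point reached at step 2: 000

Answer: fixed 000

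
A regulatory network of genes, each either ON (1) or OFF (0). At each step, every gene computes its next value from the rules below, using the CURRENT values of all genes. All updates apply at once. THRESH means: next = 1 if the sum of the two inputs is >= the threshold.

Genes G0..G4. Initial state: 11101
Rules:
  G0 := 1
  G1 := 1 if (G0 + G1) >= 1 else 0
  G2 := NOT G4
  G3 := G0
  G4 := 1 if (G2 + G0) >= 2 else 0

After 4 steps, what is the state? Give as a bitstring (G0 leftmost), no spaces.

Step 1: G0=1(const) G1=(1+1>=1)=1 G2=NOT G4=NOT 1=0 G3=G0=1 G4=(1+1>=2)=1 -> 11011
Step 2: G0=1(const) G1=(1+1>=1)=1 G2=NOT G4=NOT 1=0 G3=G0=1 G4=(0+1>=2)=0 -> 11010
Step 3: G0=1(const) G1=(1+1>=1)=1 G2=NOT G4=NOT 0=1 G3=G0=1 G4=(0+1>=2)=0 -> 11110
Step 4: G0=1(const) G1=(1+1>=1)=1 G2=NOT G4=NOT 0=1 G3=G0=1 G4=(1+1>=2)=1 -> 11111

11111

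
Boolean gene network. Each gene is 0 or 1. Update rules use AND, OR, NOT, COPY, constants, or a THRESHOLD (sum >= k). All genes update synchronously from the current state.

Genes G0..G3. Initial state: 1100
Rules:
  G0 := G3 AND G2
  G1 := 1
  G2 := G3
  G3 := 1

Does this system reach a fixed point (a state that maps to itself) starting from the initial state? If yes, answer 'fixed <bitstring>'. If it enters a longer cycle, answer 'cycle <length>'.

Step 0: 1100
Step 1: G0=G3&G2=0&0=0 G1=1(const) G2=G3=0 G3=1(const) -> 0101
Step 2: G0=G3&G2=1&0=0 G1=1(const) G2=G3=1 G3=1(const) -> 0111
Step 3: G0=G3&G2=1&1=1 G1=1(const) G2=G3=1 G3=1(const) -> 1111
Step 4: G0=G3&G2=1&1=1 G1=1(const) G2=G3=1 G3=1(const) -> 1111
Fixed point reached at step 3: 1111

Answer: fixed 1111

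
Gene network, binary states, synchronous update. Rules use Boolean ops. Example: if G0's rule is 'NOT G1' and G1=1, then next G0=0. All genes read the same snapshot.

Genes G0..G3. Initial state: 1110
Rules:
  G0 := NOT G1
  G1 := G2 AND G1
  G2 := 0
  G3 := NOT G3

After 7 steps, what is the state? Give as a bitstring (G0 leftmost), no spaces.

Step 1: G0=NOT G1=NOT 1=0 G1=G2&G1=1&1=1 G2=0(const) G3=NOT G3=NOT 0=1 -> 0101
Step 2: G0=NOT G1=NOT 1=0 G1=G2&G1=0&1=0 G2=0(const) G3=NOT G3=NOT 1=0 -> 0000
Step 3: G0=NOT G1=NOT 0=1 G1=G2&G1=0&0=0 G2=0(const) G3=NOT G3=NOT 0=1 -> 1001
Step 4: G0=NOT G1=NOT 0=1 G1=G2&G1=0&0=0 G2=0(const) G3=NOT G3=NOT 1=0 -> 1000
Step 5: G0=NOT G1=NOT 0=1 G1=G2&G1=0&0=0 G2=0(const) G3=NOT G3=NOT 0=1 -> 1001
Step 6: G0=NOT G1=NOT 0=1 G1=G2&G1=0&0=0 G2=0(const) G3=NOT G3=NOT 1=0 -> 1000
Step 7: G0=NOT G1=NOT 0=1 G1=G2&G1=0&0=0 G2=0(const) G3=NOT G3=NOT 0=1 -> 1001

1001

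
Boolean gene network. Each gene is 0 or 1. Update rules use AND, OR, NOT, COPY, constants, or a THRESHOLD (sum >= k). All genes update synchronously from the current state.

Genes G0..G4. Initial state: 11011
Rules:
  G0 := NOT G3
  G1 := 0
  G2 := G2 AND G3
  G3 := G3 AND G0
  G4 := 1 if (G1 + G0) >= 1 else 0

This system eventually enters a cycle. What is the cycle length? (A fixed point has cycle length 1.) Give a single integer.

Answer: 1

Derivation:
Step 0: 11011
Step 1: G0=NOT G3=NOT 1=0 G1=0(const) G2=G2&G3=0&1=0 G3=G3&G0=1&1=1 G4=(1+1>=1)=1 -> 00011
Step 2: G0=NOT G3=NOT 1=0 G1=0(const) G2=G2&G3=0&1=0 G3=G3&G0=1&0=0 G4=(0+0>=1)=0 -> 00000
Step 3: G0=NOT G3=NOT 0=1 G1=0(const) G2=G2&G3=0&0=0 G3=G3&G0=0&0=0 G4=(0+0>=1)=0 -> 10000
Step 4: G0=NOT G3=NOT 0=1 G1=0(const) G2=G2&G3=0&0=0 G3=G3&G0=0&1=0 G4=(0+1>=1)=1 -> 10001
Step 5: G0=NOT G3=NOT 0=1 G1=0(const) G2=G2&G3=0&0=0 G3=G3&G0=0&1=0 G4=(0+1>=1)=1 -> 10001
State from step 5 equals state from step 4 -> cycle length 1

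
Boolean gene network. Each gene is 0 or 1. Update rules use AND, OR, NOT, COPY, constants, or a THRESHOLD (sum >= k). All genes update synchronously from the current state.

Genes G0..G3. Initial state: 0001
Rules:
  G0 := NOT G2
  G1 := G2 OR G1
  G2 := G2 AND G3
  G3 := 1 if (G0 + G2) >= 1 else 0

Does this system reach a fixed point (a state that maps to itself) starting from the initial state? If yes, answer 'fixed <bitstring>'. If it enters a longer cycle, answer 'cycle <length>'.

Answer: fixed 1001

Derivation:
Step 0: 0001
Step 1: G0=NOT G2=NOT 0=1 G1=G2|G1=0|0=0 G2=G2&G3=0&1=0 G3=(0+0>=1)=0 -> 1000
Step 2: G0=NOT G2=NOT 0=1 G1=G2|G1=0|0=0 G2=G2&G3=0&0=0 G3=(1+0>=1)=1 -> 1001
Step 3: G0=NOT G2=NOT 0=1 G1=G2|G1=0|0=0 G2=G2&G3=0&1=0 G3=(1+0>=1)=1 -> 1001
Fixed point reached at step 2: 1001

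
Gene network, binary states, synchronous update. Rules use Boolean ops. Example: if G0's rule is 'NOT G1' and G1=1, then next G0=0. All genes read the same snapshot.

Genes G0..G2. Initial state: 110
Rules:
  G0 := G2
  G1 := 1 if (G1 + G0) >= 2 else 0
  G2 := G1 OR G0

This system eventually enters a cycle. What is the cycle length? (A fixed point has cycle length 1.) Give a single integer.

Step 0: 110
Step 1: G0=G2=0 G1=(1+1>=2)=1 G2=G1|G0=1|1=1 -> 011
Step 2: G0=G2=1 G1=(1+0>=2)=0 G2=G1|G0=1|0=1 -> 101
Step 3: G0=G2=1 G1=(0+1>=2)=0 G2=G1|G0=0|1=1 -> 101
State from step 3 equals state from step 2 -> cycle length 1

Answer: 1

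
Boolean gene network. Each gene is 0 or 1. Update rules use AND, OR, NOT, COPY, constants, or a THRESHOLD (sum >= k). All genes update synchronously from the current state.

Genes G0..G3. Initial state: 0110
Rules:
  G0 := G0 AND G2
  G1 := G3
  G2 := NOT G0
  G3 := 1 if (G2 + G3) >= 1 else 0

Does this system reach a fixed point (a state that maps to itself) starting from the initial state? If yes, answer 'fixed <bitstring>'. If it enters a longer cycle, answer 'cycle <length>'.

Step 0: 0110
Step 1: G0=G0&G2=0&1=0 G1=G3=0 G2=NOT G0=NOT 0=1 G3=(1+0>=1)=1 -> 0011
Step 2: G0=G0&G2=0&1=0 G1=G3=1 G2=NOT G0=NOT 0=1 G3=(1+1>=1)=1 -> 0111
Step 3: G0=G0&G2=0&1=0 G1=G3=1 G2=NOT G0=NOT 0=1 G3=(1+1>=1)=1 -> 0111
Fixed point reached at step 2: 0111

Answer: fixed 0111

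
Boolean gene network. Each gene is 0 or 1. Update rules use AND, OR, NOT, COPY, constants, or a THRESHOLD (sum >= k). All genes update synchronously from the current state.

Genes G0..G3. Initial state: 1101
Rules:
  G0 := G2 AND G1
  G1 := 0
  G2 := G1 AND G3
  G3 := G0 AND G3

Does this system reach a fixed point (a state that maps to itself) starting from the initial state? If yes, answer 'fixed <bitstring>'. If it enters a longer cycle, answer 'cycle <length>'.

Answer: fixed 0000

Derivation:
Step 0: 1101
Step 1: G0=G2&G1=0&1=0 G1=0(const) G2=G1&G3=1&1=1 G3=G0&G3=1&1=1 -> 0011
Step 2: G0=G2&G1=1&0=0 G1=0(const) G2=G1&G3=0&1=0 G3=G0&G3=0&1=0 -> 0000
Step 3: G0=G2&G1=0&0=0 G1=0(const) G2=G1&G3=0&0=0 G3=G0&G3=0&0=0 -> 0000
Fixed point reached at step 2: 0000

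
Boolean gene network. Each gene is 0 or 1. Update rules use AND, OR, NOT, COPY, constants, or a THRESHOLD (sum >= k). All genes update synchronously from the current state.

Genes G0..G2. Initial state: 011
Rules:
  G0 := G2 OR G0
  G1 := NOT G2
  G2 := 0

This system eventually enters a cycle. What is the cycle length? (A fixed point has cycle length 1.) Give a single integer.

Answer: 1

Derivation:
Step 0: 011
Step 1: G0=G2|G0=1|0=1 G1=NOT G2=NOT 1=0 G2=0(const) -> 100
Step 2: G0=G2|G0=0|1=1 G1=NOT G2=NOT 0=1 G2=0(const) -> 110
Step 3: G0=G2|G0=0|1=1 G1=NOT G2=NOT 0=1 G2=0(const) -> 110
State from step 3 equals state from step 2 -> cycle length 1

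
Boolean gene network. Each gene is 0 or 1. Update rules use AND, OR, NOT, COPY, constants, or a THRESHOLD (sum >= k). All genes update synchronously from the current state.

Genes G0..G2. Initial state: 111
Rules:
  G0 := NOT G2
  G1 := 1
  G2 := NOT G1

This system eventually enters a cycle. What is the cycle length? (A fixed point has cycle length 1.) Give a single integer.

Step 0: 111
Step 1: G0=NOT G2=NOT 1=0 G1=1(const) G2=NOT G1=NOT 1=0 -> 010
Step 2: G0=NOT G2=NOT 0=1 G1=1(const) G2=NOT G1=NOT 1=0 -> 110
Step 3: G0=NOT G2=NOT 0=1 G1=1(const) G2=NOT G1=NOT 1=0 -> 110
State from step 3 equals state from step 2 -> cycle length 1

Answer: 1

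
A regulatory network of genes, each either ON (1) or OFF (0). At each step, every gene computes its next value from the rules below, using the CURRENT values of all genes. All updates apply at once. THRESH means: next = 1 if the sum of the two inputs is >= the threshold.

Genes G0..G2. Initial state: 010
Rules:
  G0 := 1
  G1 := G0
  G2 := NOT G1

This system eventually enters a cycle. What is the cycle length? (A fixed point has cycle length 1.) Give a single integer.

Step 0: 010
Step 1: G0=1(const) G1=G0=0 G2=NOT G1=NOT 1=0 -> 100
Step 2: G0=1(const) G1=G0=1 G2=NOT G1=NOT 0=1 -> 111
Step 3: G0=1(const) G1=G0=1 G2=NOT G1=NOT 1=0 -> 110
Step 4: G0=1(const) G1=G0=1 G2=NOT G1=NOT 1=0 -> 110
State from step 4 equals state from step 3 -> cycle length 1

Answer: 1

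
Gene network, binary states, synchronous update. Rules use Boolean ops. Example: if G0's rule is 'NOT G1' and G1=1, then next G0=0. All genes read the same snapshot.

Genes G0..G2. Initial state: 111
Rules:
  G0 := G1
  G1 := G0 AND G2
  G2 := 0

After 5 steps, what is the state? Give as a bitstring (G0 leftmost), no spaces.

Step 1: G0=G1=1 G1=G0&G2=1&1=1 G2=0(const) -> 110
Step 2: G0=G1=1 G1=G0&G2=1&0=0 G2=0(const) -> 100
Step 3: G0=G1=0 G1=G0&G2=1&0=0 G2=0(const) -> 000
Step 4: G0=G1=0 G1=G0&G2=0&0=0 G2=0(const) -> 000
Step 5: G0=G1=0 G1=G0&G2=0&0=0 G2=0(const) -> 000

000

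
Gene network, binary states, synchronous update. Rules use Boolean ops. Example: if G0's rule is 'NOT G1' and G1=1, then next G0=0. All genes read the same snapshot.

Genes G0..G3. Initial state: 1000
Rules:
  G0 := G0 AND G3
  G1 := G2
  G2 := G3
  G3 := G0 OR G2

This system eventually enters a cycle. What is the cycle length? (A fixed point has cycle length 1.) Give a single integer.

Step 0: 1000
Step 1: G0=G0&G3=1&0=0 G1=G2=0 G2=G3=0 G3=G0|G2=1|0=1 -> 0001
Step 2: G0=G0&G3=0&1=0 G1=G2=0 G2=G3=1 G3=G0|G2=0|0=0 -> 0010
Step 3: G0=G0&G3=0&0=0 G1=G2=1 G2=G3=0 G3=G0|G2=0|1=1 -> 0101
Step 4: G0=G0&G3=0&1=0 G1=G2=0 G2=G3=1 G3=G0|G2=0|0=0 -> 0010
State from step 4 equals state from step 2 -> cycle length 2

Answer: 2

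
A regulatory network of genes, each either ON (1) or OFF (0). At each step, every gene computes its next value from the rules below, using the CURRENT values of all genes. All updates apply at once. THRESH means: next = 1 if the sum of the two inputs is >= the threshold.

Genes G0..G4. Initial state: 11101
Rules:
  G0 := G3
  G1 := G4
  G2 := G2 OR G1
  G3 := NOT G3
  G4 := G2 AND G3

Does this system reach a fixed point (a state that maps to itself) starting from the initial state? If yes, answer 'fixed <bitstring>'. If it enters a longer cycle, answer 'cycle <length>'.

Answer: cycle 2

Derivation:
Step 0: 11101
Step 1: G0=G3=0 G1=G4=1 G2=G2|G1=1|1=1 G3=NOT G3=NOT 0=1 G4=G2&G3=1&0=0 -> 01110
Step 2: G0=G3=1 G1=G4=0 G2=G2|G1=1|1=1 G3=NOT G3=NOT 1=0 G4=G2&G3=1&1=1 -> 10101
Step 3: G0=G3=0 G1=G4=1 G2=G2|G1=1|0=1 G3=NOT G3=NOT 0=1 G4=G2&G3=1&0=0 -> 01110
Cycle of length 2 starting at step 1 -> no fixed point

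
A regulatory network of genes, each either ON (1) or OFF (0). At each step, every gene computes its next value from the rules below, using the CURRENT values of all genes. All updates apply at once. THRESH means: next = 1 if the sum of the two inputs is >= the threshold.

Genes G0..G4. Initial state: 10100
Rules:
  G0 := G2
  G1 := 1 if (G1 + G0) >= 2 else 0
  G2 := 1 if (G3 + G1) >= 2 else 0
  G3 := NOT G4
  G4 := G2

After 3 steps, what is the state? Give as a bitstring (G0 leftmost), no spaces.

Step 1: G0=G2=1 G1=(0+1>=2)=0 G2=(0+0>=2)=0 G3=NOT G4=NOT 0=1 G4=G2=1 -> 10011
Step 2: G0=G2=0 G1=(0+1>=2)=0 G2=(1+0>=2)=0 G3=NOT G4=NOT 1=0 G4=G2=0 -> 00000
Step 3: G0=G2=0 G1=(0+0>=2)=0 G2=(0+0>=2)=0 G3=NOT G4=NOT 0=1 G4=G2=0 -> 00010

00010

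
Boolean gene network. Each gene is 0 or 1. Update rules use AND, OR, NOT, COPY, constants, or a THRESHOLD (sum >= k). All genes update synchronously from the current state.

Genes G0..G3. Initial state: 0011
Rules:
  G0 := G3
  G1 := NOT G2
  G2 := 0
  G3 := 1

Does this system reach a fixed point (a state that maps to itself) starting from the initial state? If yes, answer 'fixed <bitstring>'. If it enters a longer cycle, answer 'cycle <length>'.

Answer: fixed 1101

Derivation:
Step 0: 0011
Step 1: G0=G3=1 G1=NOT G2=NOT 1=0 G2=0(const) G3=1(const) -> 1001
Step 2: G0=G3=1 G1=NOT G2=NOT 0=1 G2=0(const) G3=1(const) -> 1101
Step 3: G0=G3=1 G1=NOT G2=NOT 0=1 G2=0(const) G3=1(const) -> 1101
Fixed point reached at step 2: 1101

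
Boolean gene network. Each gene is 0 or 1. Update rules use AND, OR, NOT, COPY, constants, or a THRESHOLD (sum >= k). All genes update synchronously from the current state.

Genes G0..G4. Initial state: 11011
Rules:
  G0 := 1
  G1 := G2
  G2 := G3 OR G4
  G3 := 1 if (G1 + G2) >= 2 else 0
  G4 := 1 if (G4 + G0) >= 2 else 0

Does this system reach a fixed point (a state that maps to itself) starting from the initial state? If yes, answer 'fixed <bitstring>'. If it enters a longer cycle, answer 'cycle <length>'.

Step 0: 11011
Step 1: G0=1(const) G1=G2=0 G2=G3|G4=1|1=1 G3=(1+0>=2)=0 G4=(1+1>=2)=1 -> 10101
Step 2: G0=1(const) G1=G2=1 G2=G3|G4=0|1=1 G3=(0+1>=2)=0 G4=(1+1>=2)=1 -> 11101
Step 3: G0=1(const) G1=G2=1 G2=G3|G4=0|1=1 G3=(1+1>=2)=1 G4=(1+1>=2)=1 -> 11111
Step 4: G0=1(const) G1=G2=1 G2=G3|G4=1|1=1 G3=(1+1>=2)=1 G4=(1+1>=2)=1 -> 11111
Fixed point reached at step 3: 11111

Answer: fixed 11111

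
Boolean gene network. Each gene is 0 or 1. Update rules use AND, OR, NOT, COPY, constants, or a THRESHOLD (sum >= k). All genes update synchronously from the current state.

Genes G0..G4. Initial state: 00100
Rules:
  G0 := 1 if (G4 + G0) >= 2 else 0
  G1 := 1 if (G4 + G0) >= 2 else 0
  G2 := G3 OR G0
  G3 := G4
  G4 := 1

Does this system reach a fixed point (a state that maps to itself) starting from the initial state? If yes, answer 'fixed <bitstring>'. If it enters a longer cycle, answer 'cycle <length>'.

Step 0: 00100
Step 1: G0=(0+0>=2)=0 G1=(0+0>=2)=0 G2=G3|G0=0|0=0 G3=G4=0 G4=1(const) -> 00001
Step 2: G0=(1+0>=2)=0 G1=(1+0>=2)=0 G2=G3|G0=0|0=0 G3=G4=1 G4=1(const) -> 00011
Step 3: G0=(1+0>=2)=0 G1=(1+0>=2)=0 G2=G3|G0=1|0=1 G3=G4=1 G4=1(const) -> 00111
Step 4: G0=(1+0>=2)=0 G1=(1+0>=2)=0 G2=G3|G0=1|0=1 G3=G4=1 G4=1(const) -> 00111
Fixed point reached at step 3: 00111

Answer: fixed 00111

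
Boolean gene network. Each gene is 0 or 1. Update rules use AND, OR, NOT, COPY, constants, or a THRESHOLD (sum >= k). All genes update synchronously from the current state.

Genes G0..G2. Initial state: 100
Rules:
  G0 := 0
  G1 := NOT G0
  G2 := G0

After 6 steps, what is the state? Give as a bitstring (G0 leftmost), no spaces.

Step 1: G0=0(const) G1=NOT G0=NOT 1=0 G2=G0=1 -> 001
Step 2: G0=0(const) G1=NOT G0=NOT 0=1 G2=G0=0 -> 010
Step 3: G0=0(const) G1=NOT G0=NOT 0=1 G2=G0=0 -> 010
Step 4: G0=0(const) G1=NOT G0=NOT 0=1 G2=G0=0 -> 010
Step 5: G0=0(const) G1=NOT G0=NOT 0=1 G2=G0=0 -> 010
Step 6: G0=0(const) G1=NOT G0=NOT 0=1 G2=G0=0 -> 010

010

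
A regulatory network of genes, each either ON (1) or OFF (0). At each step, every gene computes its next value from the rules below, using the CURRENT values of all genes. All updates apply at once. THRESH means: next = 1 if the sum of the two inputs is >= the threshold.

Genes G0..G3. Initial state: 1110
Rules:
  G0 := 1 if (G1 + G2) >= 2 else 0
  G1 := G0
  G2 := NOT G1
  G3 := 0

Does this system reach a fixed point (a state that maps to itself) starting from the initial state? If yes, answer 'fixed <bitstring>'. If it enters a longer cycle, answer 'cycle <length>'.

Step 0: 1110
Step 1: G0=(1+1>=2)=1 G1=G0=1 G2=NOT G1=NOT 1=0 G3=0(const) -> 1100
Step 2: G0=(1+0>=2)=0 G1=G0=1 G2=NOT G1=NOT 1=0 G3=0(const) -> 0100
Step 3: G0=(1+0>=2)=0 G1=G0=0 G2=NOT G1=NOT 1=0 G3=0(const) -> 0000
Step 4: G0=(0+0>=2)=0 G1=G0=0 G2=NOT G1=NOT 0=1 G3=0(const) -> 0010
Step 5: G0=(0+1>=2)=0 G1=G0=0 G2=NOT G1=NOT 0=1 G3=0(const) -> 0010
Fixed point reached at step 4: 0010

Answer: fixed 0010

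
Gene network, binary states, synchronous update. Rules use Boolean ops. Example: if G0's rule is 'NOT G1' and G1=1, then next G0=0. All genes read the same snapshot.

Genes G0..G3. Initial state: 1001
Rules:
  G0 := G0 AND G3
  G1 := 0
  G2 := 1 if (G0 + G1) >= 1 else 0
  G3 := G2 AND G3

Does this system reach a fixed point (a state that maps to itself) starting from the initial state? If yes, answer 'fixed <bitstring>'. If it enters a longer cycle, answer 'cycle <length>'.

Step 0: 1001
Step 1: G0=G0&G3=1&1=1 G1=0(const) G2=(1+0>=1)=1 G3=G2&G3=0&1=0 -> 1010
Step 2: G0=G0&G3=1&0=0 G1=0(const) G2=(1+0>=1)=1 G3=G2&G3=1&0=0 -> 0010
Step 3: G0=G0&G3=0&0=0 G1=0(const) G2=(0+0>=1)=0 G3=G2&G3=1&0=0 -> 0000
Step 4: G0=G0&G3=0&0=0 G1=0(const) G2=(0+0>=1)=0 G3=G2&G3=0&0=0 -> 0000
Fixed point reached at step 3: 0000

Answer: fixed 0000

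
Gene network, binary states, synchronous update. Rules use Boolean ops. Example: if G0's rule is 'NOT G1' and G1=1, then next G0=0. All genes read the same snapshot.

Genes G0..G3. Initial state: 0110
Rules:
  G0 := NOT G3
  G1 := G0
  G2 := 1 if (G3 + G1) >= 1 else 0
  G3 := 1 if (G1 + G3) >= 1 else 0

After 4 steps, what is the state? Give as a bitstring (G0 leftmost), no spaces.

Step 1: G0=NOT G3=NOT 0=1 G1=G0=0 G2=(0+1>=1)=1 G3=(1+0>=1)=1 -> 1011
Step 2: G0=NOT G3=NOT 1=0 G1=G0=1 G2=(1+0>=1)=1 G3=(0+1>=1)=1 -> 0111
Step 3: G0=NOT G3=NOT 1=0 G1=G0=0 G2=(1+1>=1)=1 G3=(1+1>=1)=1 -> 0011
Step 4: G0=NOT G3=NOT 1=0 G1=G0=0 G2=(1+0>=1)=1 G3=(0+1>=1)=1 -> 0011

0011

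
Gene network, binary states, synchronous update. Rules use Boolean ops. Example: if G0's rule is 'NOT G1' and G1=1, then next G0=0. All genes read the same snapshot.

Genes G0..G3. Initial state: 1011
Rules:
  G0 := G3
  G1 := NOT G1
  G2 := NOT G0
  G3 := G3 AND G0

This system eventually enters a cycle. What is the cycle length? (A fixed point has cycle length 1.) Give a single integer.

Step 0: 1011
Step 1: G0=G3=1 G1=NOT G1=NOT 0=1 G2=NOT G0=NOT 1=0 G3=G3&G0=1&1=1 -> 1101
Step 2: G0=G3=1 G1=NOT G1=NOT 1=0 G2=NOT G0=NOT 1=0 G3=G3&G0=1&1=1 -> 1001
Step 3: G0=G3=1 G1=NOT G1=NOT 0=1 G2=NOT G0=NOT 1=0 G3=G3&G0=1&1=1 -> 1101
State from step 3 equals state from step 1 -> cycle length 2

Answer: 2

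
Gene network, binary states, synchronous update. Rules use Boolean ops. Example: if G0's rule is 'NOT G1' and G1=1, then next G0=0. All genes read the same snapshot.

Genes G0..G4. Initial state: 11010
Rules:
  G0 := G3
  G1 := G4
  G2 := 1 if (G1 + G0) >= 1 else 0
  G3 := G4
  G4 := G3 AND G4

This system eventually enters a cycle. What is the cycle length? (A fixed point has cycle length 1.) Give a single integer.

Answer: 1

Derivation:
Step 0: 11010
Step 1: G0=G3=1 G1=G4=0 G2=(1+1>=1)=1 G3=G4=0 G4=G3&G4=1&0=0 -> 10100
Step 2: G0=G3=0 G1=G4=0 G2=(0+1>=1)=1 G3=G4=0 G4=G3&G4=0&0=0 -> 00100
Step 3: G0=G3=0 G1=G4=0 G2=(0+0>=1)=0 G3=G4=0 G4=G3&G4=0&0=0 -> 00000
Step 4: G0=G3=0 G1=G4=0 G2=(0+0>=1)=0 G3=G4=0 G4=G3&G4=0&0=0 -> 00000
State from step 4 equals state from step 3 -> cycle length 1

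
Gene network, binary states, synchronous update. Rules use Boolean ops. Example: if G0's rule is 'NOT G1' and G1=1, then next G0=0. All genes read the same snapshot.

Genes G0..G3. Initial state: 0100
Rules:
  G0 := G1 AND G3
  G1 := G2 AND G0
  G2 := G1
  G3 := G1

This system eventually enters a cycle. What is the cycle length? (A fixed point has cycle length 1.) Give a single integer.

Answer: 1

Derivation:
Step 0: 0100
Step 1: G0=G1&G3=1&0=0 G1=G2&G0=0&0=0 G2=G1=1 G3=G1=1 -> 0011
Step 2: G0=G1&G3=0&1=0 G1=G2&G0=1&0=0 G2=G1=0 G3=G1=0 -> 0000
Step 3: G0=G1&G3=0&0=0 G1=G2&G0=0&0=0 G2=G1=0 G3=G1=0 -> 0000
State from step 3 equals state from step 2 -> cycle length 1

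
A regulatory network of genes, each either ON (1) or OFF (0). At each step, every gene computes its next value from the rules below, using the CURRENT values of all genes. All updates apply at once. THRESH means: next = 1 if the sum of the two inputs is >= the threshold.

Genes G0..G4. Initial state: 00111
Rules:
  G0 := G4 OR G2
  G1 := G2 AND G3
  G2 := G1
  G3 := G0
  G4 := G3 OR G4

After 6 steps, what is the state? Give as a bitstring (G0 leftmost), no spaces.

Step 1: G0=G4|G2=1|1=1 G1=G2&G3=1&1=1 G2=G1=0 G3=G0=0 G4=G3|G4=1|1=1 -> 11001
Step 2: G0=G4|G2=1|0=1 G1=G2&G3=0&0=0 G2=G1=1 G3=G0=1 G4=G3|G4=0|1=1 -> 10111
Step 3: G0=G4|G2=1|1=1 G1=G2&G3=1&1=1 G2=G1=0 G3=G0=1 G4=G3|G4=1|1=1 -> 11011
Step 4: G0=G4|G2=1|0=1 G1=G2&G3=0&1=0 G2=G1=1 G3=G0=1 G4=G3|G4=1|1=1 -> 10111
Step 5: G0=G4|G2=1|1=1 G1=G2&G3=1&1=1 G2=G1=0 G3=G0=1 G4=G3|G4=1|1=1 -> 11011
Step 6: G0=G4|G2=1|0=1 G1=G2&G3=0&1=0 G2=G1=1 G3=G0=1 G4=G3|G4=1|1=1 -> 10111

10111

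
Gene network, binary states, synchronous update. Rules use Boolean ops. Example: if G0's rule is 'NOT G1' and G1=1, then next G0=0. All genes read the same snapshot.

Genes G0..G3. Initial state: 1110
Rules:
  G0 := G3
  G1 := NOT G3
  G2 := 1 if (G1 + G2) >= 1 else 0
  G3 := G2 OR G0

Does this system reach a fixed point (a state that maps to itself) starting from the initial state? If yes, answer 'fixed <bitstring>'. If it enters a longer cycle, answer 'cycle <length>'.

Answer: fixed 1011

Derivation:
Step 0: 1110
Step 1: G0=G3=0 G1=NOT G3=NOT 0=1 G2=(1+1>=1)=1 G3=G2|G0=1|1=1 -> 0111
Step 2: G0=G3=1 G1=NOT G3=NOT 1=0 G2=(1+1>=1)=1 G3=G2|G0=1|0=1 -> 1011
Step 3: G0=G3=1 G1=NOT G3=NOT 1=0 G2=(0+1>=1)=1 G3=G2|G0=1|1=1 -> 1011
Fixed point reached at step 2: 1011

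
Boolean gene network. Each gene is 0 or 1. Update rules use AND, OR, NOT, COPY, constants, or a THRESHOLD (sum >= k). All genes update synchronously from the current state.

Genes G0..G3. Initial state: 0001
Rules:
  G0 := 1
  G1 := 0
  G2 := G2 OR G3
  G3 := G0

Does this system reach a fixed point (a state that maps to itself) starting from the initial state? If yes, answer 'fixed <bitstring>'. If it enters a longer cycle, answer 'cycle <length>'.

Step 0: 0001
Step 1: G0=1(const) G1=0(const) G2=G2|G3=0|1=1 G3=G0=0 -> 1010
Step 2: G0=1(const) G1=0(const) G2=G2|G3=1|0=1 G3=G0=1 -> 1011
Step 3: G0=1(const) G1=0(const) G2=G2|G3=1|1=1 G3=G0=1 -> 1011
Fixed point reached at step 2: 1011

Answer: fixed 1011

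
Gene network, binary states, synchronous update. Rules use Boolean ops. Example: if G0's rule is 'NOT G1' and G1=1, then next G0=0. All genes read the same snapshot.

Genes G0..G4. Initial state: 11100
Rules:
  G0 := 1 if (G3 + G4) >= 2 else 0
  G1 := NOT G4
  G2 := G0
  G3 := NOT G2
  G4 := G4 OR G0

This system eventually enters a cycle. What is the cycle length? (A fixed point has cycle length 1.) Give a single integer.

Step 0: 11100
Step 1: G0=(0+0>=2)=0 G1=NOT G4=NOT 0=1 G2=G0=1 G3=NOT G2=NOT 1=0 G4=G4|G0=0|1=1 -> 01101
Step 2: G0=(0+1>=2)=0 G1=NOT G4=NOT 1=0 G2=G0=0 G3=NOT G2=NOT 1=0 G4=G4|G0=1|0=1 -> 00001
Step 3: G0=(0+1>=2)=0 G1=NOT G4=NOT 1=0 G2=G0=0 G3=NOT G2=NOT 0=1 G4=G4|G0=1|0=1 -> 00011
Step 4: G0=(1+1>=2)=1 G1=NOT G4=NOT 1=0 G2=G0=0 G3=NOT G2=NOT 0=1 G4=G4|G0=1|0=1 -> 10011
Step 5: G0=(1+1>=2)=1 G1=NOT G4=NOT 1=0 G2=G0=1 G3=NOT G2=NOT 0=1 G4=G4|G0=1|1=1 -> 10111
Step 6: G0=(1+1>=2)=1 G1=NOT G4=NOT 1=0 G2=G0=1 G3=NOT G2=NOT 1=0 G4=G4|G0=1|1=1 -> 10101
Step 7: G0=(0+1>=2)=0 G1=NOT G4=NOT 1=0 G2=G0=1 G3=NOT G2=NOT 1=0 G4=G4|G0=1|1=1 -> 00101
Step 8: G0=(0+1>=2)=0 G1=NOT G4=NOT 1=0 G2=G0=0 G3=NOT G2=NOT 1=0 G4=G4|G0=1|0=1 -> 00001
State from step 8 equals state from step 2 -> cycle length 6

Answer: 6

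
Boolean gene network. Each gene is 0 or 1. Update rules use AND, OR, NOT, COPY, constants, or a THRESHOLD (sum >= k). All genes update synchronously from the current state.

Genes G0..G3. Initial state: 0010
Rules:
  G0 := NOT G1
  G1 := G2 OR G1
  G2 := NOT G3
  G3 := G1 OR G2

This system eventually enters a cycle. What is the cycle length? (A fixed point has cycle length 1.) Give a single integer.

Step 0: 0010
Step 1: G0=NOT G1=NOT 0=1 G1=G2|G1=1|0=1 G2=NOT G3=NOT 0=1 G3=G1|G2=0|1=1 -> 1111
Step 2: G0=NOT G1=NOT 1=0 G1=G2|G1=1|1=1 G2=NOT G3=NOT 1=0 G3=G1|G2=1|1=1 -> 0101
Step 3: G0=NOT G1=NOT 1=0 G1=G2|G1=0|1=1 G2=NOT G3=NOT 1=0 G3=G1|G2=1|0=1 -> 0101
State from step 3 equals state from step 2 -> cycle length 1

Answer: 1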